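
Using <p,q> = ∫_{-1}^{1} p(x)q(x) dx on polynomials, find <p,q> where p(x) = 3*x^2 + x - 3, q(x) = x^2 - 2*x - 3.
<p,q> = 148/15

Expand the product: p(x)·q(x) = 3*x^4 - 5*x^3 - 14*x^2 + 3*x + 9.
∫_{-1}^{1} of each monomial x^k gives [2/(k+1) if k even, 0 if k odd]. Integrating term-by-term (or equivalently evaluating the antiderivative F(x) = 3*x^5/5 - 5*x^4/4 - 14*x^3/3 + 3*x^2/2 + 9*x at the endpoints):
  F(1) − F(−1) = 311/60 − (-281/60) = 148/15.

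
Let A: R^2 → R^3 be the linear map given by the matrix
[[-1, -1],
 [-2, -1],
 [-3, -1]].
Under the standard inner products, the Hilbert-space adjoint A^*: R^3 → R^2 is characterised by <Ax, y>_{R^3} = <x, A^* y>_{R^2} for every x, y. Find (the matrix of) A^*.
A^* = A^T =
[[-1, -2, -3],
 [-1, -1, -1]]

For real matrices with standard dot products, the defining identity <Ax, y> = <x, A^* y> gives (Ax)^T y = x^T (A^*) y, i.e. x^T A^T y = x^T (A^*) y. Since this holds for all x, y, we must have A^* = A^T. Therefore
A^* =
[[-1, -2, -3],
 [-1, -1, -1]].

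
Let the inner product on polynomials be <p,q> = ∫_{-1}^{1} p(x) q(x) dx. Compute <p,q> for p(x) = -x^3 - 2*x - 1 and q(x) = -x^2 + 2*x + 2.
<p,q> = -34/5

Expand the product: p(x)·q(x) = x^5 - 2*x^4 - 3*x^2 - 6*x - 2.
∫_{-1}^{1} of each monomial x^k gives [2/(k+1) if k even, 0 if k odd]. Integrating term-by-term (or equivalently evaluating the antiderivative F(x) = x^6/6 - 2*x^5/5 - x^3 - 3*x^2 - 2*x at the endpoints):
  F(1) − F(−1) = -187/30 − (17/30) = -34/5.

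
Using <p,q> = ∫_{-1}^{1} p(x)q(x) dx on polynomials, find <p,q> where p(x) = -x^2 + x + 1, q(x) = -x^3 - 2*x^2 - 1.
<p,q> = -34/15

Expand the product: p(x)·q(x) = x^5 + x^4 - 3*x^3 - x^2 - x - 1.
∫_{-1}^{1} of each monomial x^k gives [2/(k+1) if k even, 0 if k odd]. Integrating term-by-term (or equivalently evaluating the antiderivative F(x) = x^6/6 + x^5/5 - 3*x^4/4 - x^3/3 - x^2/2 - x at the endpoints):
  F(1) − F(−1) = -133/60 − (1/20) = -34/15.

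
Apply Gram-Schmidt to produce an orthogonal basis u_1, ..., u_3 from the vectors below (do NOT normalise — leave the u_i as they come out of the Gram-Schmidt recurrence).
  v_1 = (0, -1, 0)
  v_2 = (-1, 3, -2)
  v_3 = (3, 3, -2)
Orthogonal basis:
  u_1 = (0, -1, 0)
  u_2 = (-1, 0, -2)
  u_3 = (16/5, 0, -8/5)

Apply the Gram-Schmidt recurrence
  u_1 = v_1
  u_i = v_i − Σ_{j<i} ((v_i · u_j) / (u_j · u_j)) · u_j.

Step by step this gives:
  u_1 = (0, -1, 0)
  u_2 = (-1, 0, -2)
  u_3 = (16/5, 0, -8/5)

Orthogonality check:
  u_2 · u_1 = 0 (should be 0)
  u_3 · u_1 = 0 (should be 0)
  u_3 · u_2 = 0 (should be 0)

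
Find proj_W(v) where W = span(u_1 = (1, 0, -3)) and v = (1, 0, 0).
proj_W(v) = (1/10, 0, -3/10)

Set up U = [u_1 | ... | u_1] ∈ R^(3×1). The projector onto W = col(U) is P = U (U^T U)^(-1) U^T.
Compute U^T U =
  [10],
and U^T v = (1).
Solve U^T U · c = U^T v for the coefficients: c = (1/10). The projection is proj_W(v) = U c.
Check: (v - proj_W(v)) · u_1 = 0  (should be 0).
Result: proj_W(v) = (1/10, 0, -3/10).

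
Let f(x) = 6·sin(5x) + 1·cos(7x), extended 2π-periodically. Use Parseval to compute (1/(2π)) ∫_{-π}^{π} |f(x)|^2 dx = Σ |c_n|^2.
Σ |c_n|^2 = 37/2

Expand |f|^2 and use orthogonality of {sin(nx), cos(mx)} on [-π, π]:
  ∫_{-π}^{π} sin(nx)^2 dx = π, ∫ cos(mx)^2 dx = π, and cross terms integrate to 0.
So ∫_{-π}^{π} f(x)^2 dx = 6^2 · π + 1^2 · π = (36 + 1)π.
Divide by 2π: (36 + 1)/2 = 37/2.
By Parseval, this equals Σ |c_n|^2.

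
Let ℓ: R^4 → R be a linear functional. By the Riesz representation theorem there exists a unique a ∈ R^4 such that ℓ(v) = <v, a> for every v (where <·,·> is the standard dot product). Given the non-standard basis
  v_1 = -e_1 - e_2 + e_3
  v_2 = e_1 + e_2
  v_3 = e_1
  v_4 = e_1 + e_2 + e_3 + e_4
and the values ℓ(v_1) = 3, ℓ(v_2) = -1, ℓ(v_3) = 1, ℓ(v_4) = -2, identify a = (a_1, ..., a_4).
a = (1, -2, 2, -3)

Write a = (a_1, ..., a_4) in the standard basis. For each basis vector v_i, ℓ(v_i) = <v_i, a> is a linear equation in the a_j's. Collect the n equations into a matrix system V a = ℓ, where row i of V is v_i (expressed in the standard basis). Since V is invertible (lower-triangular with 1s on the diagonal, up to permutation), solve by back-substitution:
  V =
[[-1, -1, 1, 0],
 [1, 1, 0, 0],
 [1, 0, 0, 0],
 [1, 1, 1, 1]]
  V a = (3, -1, 1, -2)
Solving gives a = (1, -2, 2, -3).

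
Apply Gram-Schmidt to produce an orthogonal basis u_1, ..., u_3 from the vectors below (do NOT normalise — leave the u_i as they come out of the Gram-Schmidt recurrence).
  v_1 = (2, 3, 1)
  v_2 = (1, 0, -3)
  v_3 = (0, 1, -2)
Orthogonal basis:
  u_1 = (2, 3, 1)
  u_2 = (8/7, 3/14, -41/14)
  u_3 = (-117/139, 91/139, -39/139)

Apply the Gram-Schmidt recurrence
  u_1 = v_1
  u_i = v_i − Σ_{j<i} ((v_i · u_j) / (u_j · u_j)) · u_j.

Step by step this gives:
  u_1 = (2, 3, 1)
  u_2 = (8/7, 3/14, -41/14)
  u_3 = (-117/139, 91/139, -39/139)

Orthogonality check:
  u_2 · u_1 = 0 (should be 0)
  u_3 · u_1 = 0 (should be 0)
  u_3 · u_2 = 0 (should be 0)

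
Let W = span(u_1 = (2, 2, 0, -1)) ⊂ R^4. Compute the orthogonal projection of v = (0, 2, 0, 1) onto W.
proj_W(v) = (2/3, 2/3, 0, -1/3)

Set up U = [u_1 | ... | u_1] ∈ R^(4×1). The projector onto W = col(U) is P = U (U^T U)^(-1) U^T.
Compute U^T U =
  [9],
and U^T v = (3).
Solve U^T U · c = U^T v for the coefficients: c = (1/3). The projection is proj_W(v) = U c.
Check: (v - proj_W(v)) · u_1 = 0  (should be 0).
Result: proj_W(v) = (2/3, 2/3, 0, -1/3).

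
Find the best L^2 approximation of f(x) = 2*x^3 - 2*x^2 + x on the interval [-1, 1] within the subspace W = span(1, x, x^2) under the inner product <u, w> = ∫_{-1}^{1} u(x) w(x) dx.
g(x) = -2*x^2 + 11*x/5

The best approximation g ∈ W is the orthogonal projection of f onto W. Writing g = a_0 + a_1 x + a_2 x^2, the coefficients solve the normal equations G · a = b where
  G_{ij} = <φ_i, φ_j> and b_i = <f, φ_i>, with φ_0 = 1, φ_1 = x, φ_2 = x^2.
G =
  [2, 0, 2/3]
  [0, 2/3, 0]
  [2/3, 0, 2/5],
b = (-4/3, 22/15, -4/5).
Solving gives a_0 = 0, a_1 = 11/5, a_2 = -2, so
  g(x) = -2*x^2 + 11*x/5.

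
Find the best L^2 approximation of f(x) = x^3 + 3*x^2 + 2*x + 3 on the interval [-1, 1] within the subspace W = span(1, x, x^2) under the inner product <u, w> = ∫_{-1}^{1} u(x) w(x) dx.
g(x) = 3*x^2 + 13*x/5 + 3

The best approximation g ∈ W is the orthogonal projection of f onto W. Writing g = a_0 + a_1 x + a_2 x^2, the coefficients solve the normal equations G · a = b where
  G_{ij} = <φ_i, φ_j> and b_i = <f, φ_i>, with φ_0 = 1, φ_1 = x, φ_2 = x^2.
G =
  [2, 0, 2/3]
  [0, 2/3, 0]
  [2/3, 0, 2/5],
b = (8, 26/15, 16/5).
Solving gives a_0 = 3, a_1 = 13/5, a_2 = 3, so
  g(x) = 3*x^2 + 13*x/5 + 3.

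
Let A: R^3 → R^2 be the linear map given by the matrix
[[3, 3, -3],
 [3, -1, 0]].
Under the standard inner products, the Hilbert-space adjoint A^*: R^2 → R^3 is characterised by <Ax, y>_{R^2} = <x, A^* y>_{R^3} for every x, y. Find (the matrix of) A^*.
A^* = A^T =
[[3, 3],
 [3, -1],
 [-3, 0]]

For real matrices with standard dot products, the defining identity <Ax, y> = <x, A^* y> gives (Ax)^T y = x^T (A^*) y, i.e. x^T A^T y = x^T (A^*) y. Since this holds for all x, y, we must have A^* = A^T. Therefore
A^* =
[[3, 3],
 [3, -1],
 [-3, 0]].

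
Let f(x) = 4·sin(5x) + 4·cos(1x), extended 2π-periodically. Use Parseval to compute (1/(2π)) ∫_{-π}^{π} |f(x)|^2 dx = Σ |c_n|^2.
Σ |c_n|^2 = 16

Expand |f|^2 and use orthogonality of {sin(nx), cos(mx)} on [-π, π]:
  ∫_{-π}^{π} sin(nx)^2 dx = π, ∫ cos(mx)^2 dx = π, and cross terms integrate to 0.
So ∫_{-π}^{π} f(x)^2 dx = 4^2 · π + 4^2 · π = (16 + 16)π.
Divide by 2π: (16 + 16)/2 = 16.
By Parseval, this equals Σ |c_n|^2.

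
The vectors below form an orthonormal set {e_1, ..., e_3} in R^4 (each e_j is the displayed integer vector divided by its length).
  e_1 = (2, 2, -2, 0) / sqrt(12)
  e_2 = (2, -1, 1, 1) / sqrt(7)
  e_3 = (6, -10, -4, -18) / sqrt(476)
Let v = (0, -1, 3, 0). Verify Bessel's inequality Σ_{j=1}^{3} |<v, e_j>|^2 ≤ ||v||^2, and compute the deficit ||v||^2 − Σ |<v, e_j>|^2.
Σ |<v, e_j>|^2 = 389/51; ||v||^2 = 10; deficit = 121/51

Write each e_j = u_j / sqrt(<u_j, u_j>) where u_j is the displayed integer vector. Then <v, e_j> = <v, u_j> / sqrt(<u_j, u_j>), so |<v, e_j>|^2 = <v, u_j>^2 / <u_j, u_j>.
Coefficients: <v, e_1> = -8/sqrt(12), <v, e_2> = 4/sqrt(7), <v, e_3> = -2/sqrt(476).
Square and sum: Σ |<v, e_j>|^2 = 389/51.
Compute ||v||^2 = v·v = 10.
Deficit = 10 − 389/51 = 121/51 ≥ 0, confirming Bessel's inequality. (The deficit equals ||v − Σ <v,e_j> e_j||^2, the squared distance from v to span{e_j}.)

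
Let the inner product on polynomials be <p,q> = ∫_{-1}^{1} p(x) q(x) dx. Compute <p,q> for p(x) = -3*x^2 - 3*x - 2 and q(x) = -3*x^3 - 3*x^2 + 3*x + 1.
<p,q> = -4/5

Expand the product: p(x)·q(x) = 9*x^5 + 18*x^4 + 6*x^3 - 6*x^2 - 9*x - 2.
∫_{-1}^{1} of each monomial x^k gives [2/(k+1) if k even, 0 if k odd]. Integrating term-by-term (or equivalently evaluating the antiderivative F(x) = 3*x^6/2 + 18*x^5/5 + 3*x^4/2 - 2*x^3 - 9*x^2/2 - 2*x at the endpoints):
  F(1) − F(−1) = -19/10 − (-11/10) = -4/5.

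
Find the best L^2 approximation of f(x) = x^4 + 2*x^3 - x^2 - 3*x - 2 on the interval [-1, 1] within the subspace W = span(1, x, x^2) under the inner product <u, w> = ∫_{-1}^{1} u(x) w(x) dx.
g(x) = -x^2/7 - 9*x/5 - 73/35

The best approximation g ∈ W is the orthogonal projection of f onto W. Writing g = a_0 + a_1 x + a_2 x^2, the coefficients solve the normal equations G · a = b where
  G_{ij} = <φ_i, φ_j> and b_i = <f, φ_i>, with φ_0 = 1, φ_1 = x, φ_2 = x^2.
G =
  [2, 0, 2/3]
  [0, 2/3, 0]
  [2/3, 0, 2/5],
b = (-64/15, -6/5, -152/105).
Solving gives a_0 = -73/35, a_1 = -9/5, a_2 = -1/7, so
  g(x) = -x^2/7 - 9*x/5 - 73/35.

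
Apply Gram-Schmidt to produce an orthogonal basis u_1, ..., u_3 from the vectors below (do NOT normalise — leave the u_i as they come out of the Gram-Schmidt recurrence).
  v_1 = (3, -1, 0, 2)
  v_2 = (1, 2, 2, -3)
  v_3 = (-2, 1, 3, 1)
Orthogonal basis:
  u_1 = (3, -1, 0, 2)
  u_2 = (29/14, 23/14, 2, -16/7)
  u_3 = (-246/227, 118/227, 647/227, 428/227)

Apply the Gram-Schmidt recurrence
  u_1 = v_1
  u_i = v_i − Σ_{j<i} ((v_i · u_j) / (u_j · u_j)) · u_j.

Step by step this gives:
  u_1 = (3, -1, 0, 2)
  u_2 = (29/14, 23/14, 2, -16/7)
  u_3 = (-246/227, 118/227, 647/227, 428/227)

Orthogonality check:
  u_2 · u_1 = 0 (should be 0)
  u_3 · u_1 = 0 (should be 0)
  u_3 · u_2 = 0 (should be 0)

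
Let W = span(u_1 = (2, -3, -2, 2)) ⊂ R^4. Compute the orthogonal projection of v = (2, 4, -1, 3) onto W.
proj_W(v) = (0, 0, 0, 0)

Set up U = [u_1 | ... | u_1] ∈ R^(4×1). The projector onto W = col(U) is P = U (U^T U)^(-1) U^T.
Compute U^T U =
  [21],
and U^T v = (0).
Solve U^T U · c = U^T v for the coefficients: c = (0). The projection is proj_W(v) = U c.
Check: (v - proj_W(v)) · u_1 = 0  (should be 0).
Result: proj_W(v) = (0, 0, 0, 0).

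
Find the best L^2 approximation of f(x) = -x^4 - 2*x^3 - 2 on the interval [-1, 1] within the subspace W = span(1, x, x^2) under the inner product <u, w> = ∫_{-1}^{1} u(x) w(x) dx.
g(x) = -6*x^2/7 - 6*x/5 - 67/35

The best approximation g ∈ W is the orthogonal projection of f onto W. Writing g = a_0 + a_1 x + a_2 x^2, the coefficients solve the normal equations G · a = b where
  G_{ij} = <φ_i, φ_j> and b_i = <f, φ_i>, with φ_0 = 1, φ_1 = x, φ_2 = x^2.
G =
  [2, 0, 2/3]
  [0, 2/3, 0]
  [2/3, 0, 2/5],
b = (-22/5, -4/5, -34/21).
Solving gives a_0 = -67/35, a_1 = -6/5, a_2 = -6/7, so
  g(x) = -6*x^2/7 - 6*x/5 - 67/35.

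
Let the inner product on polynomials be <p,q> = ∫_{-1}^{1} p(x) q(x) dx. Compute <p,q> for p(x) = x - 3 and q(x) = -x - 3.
<p,q> = 52/3

Expand the product: p(x)·q(x) = 9 - x^2.
∫_{-1}^{1} of each monomial x^k gives [2/(k+1) if k even, 0 if k odd]. Integrating term-by-term (or equivalently evaluating the antiderivative F(x) = -x^3/3 + 9*x at the endpoints):
  F(1) − F(−1) = 26/3 − (-26/3) = 52/3.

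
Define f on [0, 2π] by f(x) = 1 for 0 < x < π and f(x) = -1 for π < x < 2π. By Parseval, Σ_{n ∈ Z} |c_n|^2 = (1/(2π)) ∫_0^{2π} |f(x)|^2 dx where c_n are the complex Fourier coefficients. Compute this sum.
Σ |c_n|^2 = 1

Parseval equates the L^2 energy of f (normalised by 1/(2π)) with the ℓ^2 sum of its Fourier coefficients: (1/(2π)) ∫_0^{2π} |f|^2 = Σ |c_n|^2.
Compute the left side: (1/(2π)) [∫_0^π 1^2 dx + ∫_π^{2π} (-1)^2 dx] = (1/(2π)) · (1π + 1π) = (1 + 1)/2 = 1.
So Σ_{n ∈ Z} |c_n|^2 = 1.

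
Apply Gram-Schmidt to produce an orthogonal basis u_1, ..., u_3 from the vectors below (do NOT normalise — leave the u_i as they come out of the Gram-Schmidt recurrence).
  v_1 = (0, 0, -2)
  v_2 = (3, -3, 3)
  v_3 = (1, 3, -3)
Orthogonal basis:
  u_1 = (0, 0, -2)
  u_2 = (3, -3, 0)
  u_3 = (2, 2, 0)

Apply the Gram-Schmidt recurrence
  u_1 = v_1
  u_i = v_i − Σ_{j<i} ((v_i · u_j) / (u_j · u_j)) · u_j.

Step by step this gives:
  u_1 = (0, 0, -2)
  u_2 = (3, -3, 0)
  u_3 = (2, 2, 0)

Orthogonality check:
  u_2 · u_1 = 0 (should be 0)
  u_3 · u_1 = 0 (should be 0)
  u_3 · u_2 = 0 (should be 0)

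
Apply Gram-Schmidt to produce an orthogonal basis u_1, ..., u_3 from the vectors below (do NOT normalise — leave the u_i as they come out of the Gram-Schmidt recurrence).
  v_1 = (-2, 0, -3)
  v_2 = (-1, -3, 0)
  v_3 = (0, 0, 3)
Orthogonal basis:
  u_1 = (-2, 0, -3)
  u_2 = (-9/13, -3, 6/13)
  u_3 = (-9/7, 3/7, 6/7)

Apply the Gram-Schmidt recurrence
  u_1 = v_1
  u_i = v_i − Σ_{j<i} ((v_i · u_j) / (u_j · u_j)) · u_j.

Step by step this gives:
  u_1 = (-2, 0, -3)
  u_2 = (-9/13, -3, 6/13)
  u_3 = (-9/7, 3/7, 6/7)

Orthogonality check:
  u_2 · u_1 = 0 (should be 0)
  u_3 · u_1 = 0 (should be 0)
  u_3 · u_2 = 0 (should be 0)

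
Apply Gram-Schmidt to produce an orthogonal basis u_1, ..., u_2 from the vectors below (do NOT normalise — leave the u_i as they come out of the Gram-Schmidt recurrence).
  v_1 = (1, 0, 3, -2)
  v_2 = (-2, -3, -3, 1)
Orthogonal basis:
  u_1 = (1, 0, 3, -2)
  u_2 = (-15/14, -3, -3/14, -6/7)

Apply the Gram-Schmidt recurrence
  u_1 = v_1
  u_i = v_i − Σ_{j<i} ((v_i · u_j) / (u_j · u_j)) · u_j.

Step by step this gives:
  u_1 = (1, 0, 3, -2)
  u_2 = (-15/14, -3, -3/14, -6/7)

Orthogonality check:
  u_2 · u_1 = 0 (should be 0)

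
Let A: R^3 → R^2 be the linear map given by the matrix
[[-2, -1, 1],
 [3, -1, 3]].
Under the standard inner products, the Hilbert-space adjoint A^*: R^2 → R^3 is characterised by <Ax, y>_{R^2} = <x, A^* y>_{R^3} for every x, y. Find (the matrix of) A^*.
A^* = A^T =
[[-2, 3],
 [-1, -1],
 [1, 3]]

For real matrices with standard dot products, the defining identity <Ax, y> = <x, A^* y> gives (Ax)^T y = x^T (A^*) y, i.e. x^T A^T y = x^T (A^*) y. Since this holds for all x, y, we must have A^* = A^T. Therefore
A^* =
[[-2, 3],
 [-1, -1],
 [1, 3]].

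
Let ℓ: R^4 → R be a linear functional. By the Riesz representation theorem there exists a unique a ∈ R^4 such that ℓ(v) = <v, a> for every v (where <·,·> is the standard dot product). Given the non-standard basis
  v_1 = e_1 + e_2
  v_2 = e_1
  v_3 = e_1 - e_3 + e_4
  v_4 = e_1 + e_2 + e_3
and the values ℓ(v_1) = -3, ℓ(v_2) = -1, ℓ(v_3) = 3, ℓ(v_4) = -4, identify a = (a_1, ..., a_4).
a = (-1, -2, -1, 3)

Write a = (a_1, ..., a_4) in the standard basis. For each basis vector v_i, ℓ(v_i) = <v_i, a> is a linear equation in the a_j's. Collect the n equations into a matrix system V a = ℓ, where row i of V is v_i (expressed in the standard basis). Since V is invertible (lower-triangular with 1s on the diagonal, up to permutation), solve by back-substitution:
  V =
[[1, 1, 0, 0],
 [1, 0, 0, 0],
 [1, 0, -1, 1],
 [1, 1, 1, 0]]
  V a = (-3, -1, 3, -4)
Solving gives a = (-1, -2, -1, 3).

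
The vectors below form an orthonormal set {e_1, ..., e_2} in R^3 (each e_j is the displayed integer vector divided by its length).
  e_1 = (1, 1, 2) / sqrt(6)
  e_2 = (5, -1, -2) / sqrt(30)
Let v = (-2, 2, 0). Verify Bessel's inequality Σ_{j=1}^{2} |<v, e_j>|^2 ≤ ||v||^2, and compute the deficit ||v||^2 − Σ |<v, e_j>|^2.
Σ |<v, e_j>|^2 = 24/5; ||v||^2 = 8; deficit = 16/5

Write each e_j = u_j / sqrt(<u_j, u_j>) where u_j is the displayed integer vector. Then <v, e_j> = <v, u_j> / sqrt(<u_j, u_j>), so |<v, e_j>|^2 = <v, u_j>^2 / <u_j, u_j>.
Coefficients: <v, e_1> = 0/sqrt(6), <v, e_2> = -12/sqrt(30).
Square and sum: Σ |<v, e_j>|^2 = 24/5.
Compute ||v||^2 = v·v = 8.
Deficit = 8 − 24/5 = 16/5 ≥ 0, confirming Bessel's inequality. (The deficit equals ||v − Σ <v,e_j> e_j||^2, the squared distance from v to span{e_j}.)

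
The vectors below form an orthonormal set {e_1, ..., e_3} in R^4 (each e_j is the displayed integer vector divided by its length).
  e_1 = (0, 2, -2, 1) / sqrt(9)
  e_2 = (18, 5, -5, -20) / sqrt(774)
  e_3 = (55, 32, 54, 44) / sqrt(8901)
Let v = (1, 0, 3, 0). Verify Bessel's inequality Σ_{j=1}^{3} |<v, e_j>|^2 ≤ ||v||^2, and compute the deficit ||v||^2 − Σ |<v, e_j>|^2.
Σ |<v, e_j>|^2 = 3851/414; ||v||^2 = 10; deficit = 289/414

Write each e_j = u_j / sqrt(<u_j, u_j>) where u_j is the displayed integer vector. Then <v, e_j> = <v, u_j> / sqrt(<u_j, u_j>), so |<v, e_j>|^2 = <v, u_j>^2 / <u_j, u_j>.
Coefficients: <v, e_1> = -6/sqrt(9), <v, e_2> = 3/sqrt(774), <v, e_3> = 217/sqrt(8901).
Square and sum: Σ |<v, e_j>|^2 = 3851/414.
Compute ||v||^2 = v·v = 10.
Deficit = 10 − 3851/414 = 289/414 ≥ 0, confirming Bessel's inequality. (The deficit equals ||v − Σ <v,e_j> e_j||^2, the squared distance from v to span{e_j}.)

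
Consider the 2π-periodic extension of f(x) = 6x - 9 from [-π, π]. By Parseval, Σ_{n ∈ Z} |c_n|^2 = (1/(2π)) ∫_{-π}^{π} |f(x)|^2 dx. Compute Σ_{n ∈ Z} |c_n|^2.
Σ |c_n|^2 = 12π^2 + 81

Expand and integrate term by term over [-π, π]:
  ∫ (6x)^2 dx = 36·(2π^3/3); ∫ 2·6·(-9)·x dx = 0 (odd integrand); ∫ (-9)^2 dx = 81·2π.
So (1/(2π)) ∫_{-π}^{π} (6x - 9)^2 dx = 36π^2/3 + 81 = 12π^2 + 81.
Parseval ⇒ Σ |c_n|^2 = 12π^2 + 81.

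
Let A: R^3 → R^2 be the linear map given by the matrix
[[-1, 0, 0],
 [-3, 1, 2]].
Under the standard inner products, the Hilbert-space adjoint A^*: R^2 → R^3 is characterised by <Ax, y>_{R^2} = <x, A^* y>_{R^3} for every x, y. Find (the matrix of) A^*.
A^* = A^T =
[[-1, -3],
 [0, 1],
 [0, 2]]

For real matrices with standard dot products, the defining identity <Ax, y> = <x, A^* y> gives (Ax)^T y = x^T (A^*) y, i.e. x^T A^T y = x^T (A^*) y. Since this holds for all x, y, we must have A^* = A^T. Therefore
A^* =
[[-1, -3],
 [0, 1],
 [0, 2]].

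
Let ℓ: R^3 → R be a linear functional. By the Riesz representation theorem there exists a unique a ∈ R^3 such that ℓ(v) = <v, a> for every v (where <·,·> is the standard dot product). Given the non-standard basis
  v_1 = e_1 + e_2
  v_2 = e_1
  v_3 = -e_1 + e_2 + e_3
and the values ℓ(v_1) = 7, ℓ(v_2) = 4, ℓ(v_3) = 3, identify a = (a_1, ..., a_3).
a = (4, 3, 4)

Write a = (a_1, ..., a_3) in the standard basis. For each basis vector v_i, ℓ(v_i) = <v_i, a> is a linear equation in the a_j's. Collect the n equations into a matrix system V a = ℓ, where row i of V is v_i (expressed in the standard basis). Since V is invertible (lower-triangular with 1s on the diagonal, up to permutation), solve by back-substitution:
  V =
[[1, 1, 0],
 [1, 0, 0],
 [-1, 1, 1]]
  V a = (7, 4, 3)
Solving gives a = (4, 3, 4).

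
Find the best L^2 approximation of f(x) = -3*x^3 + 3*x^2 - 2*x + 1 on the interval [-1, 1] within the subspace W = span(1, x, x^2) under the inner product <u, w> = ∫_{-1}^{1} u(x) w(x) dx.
g(x) = 3*x^2 - 19*x/5 + 1

The best approximation g ∈ W is the orthogonal projection of f onto W. Writing g = a_0 + a_1 x + a_2 x^2, the coefficients solve the normal equations G · a = b where
  G_{ij} = <φ_i, φ_j> and b_i = <f, φ_i>, with φ_0 = 1, φ_1 = x, φ_2 = x^2.
G =
  [2, 0, 2/3]
  [0, 2/3, 0]
  [2/3, 0, 2/5],
b = (4, -38/15, 28/15).
Solving gives a_0 = 1, a_1 = -19/5, a_2 = 3, so
  g(x) = 3*x^2 - 19*x/5 + 1.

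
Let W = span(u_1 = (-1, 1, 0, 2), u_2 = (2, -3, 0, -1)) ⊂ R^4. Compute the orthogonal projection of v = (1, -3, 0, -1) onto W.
proj_W(v) = (12/7, -18/7, 0, -6/7)

Set up U = [u_1 | ... | u_2] ∈ R^(4×2). The projector onto W = col(U) is P = U (U^T U)^(-1) U^T.
Compute U^T U =
  [6, -7]
  [-7, 14],
and U^T v = (-6, 12).
Solve U^T U · c = U^T v for the coefficients: c = (0, 6/7). The projection is proj_W(v) = U c.
Check: (v - proj_W(v)) · u_1 = 0  (should be 0).
Check: (v - proj_W(v)) · u_2 = 0  (should be 0).
Result: proj_W(v) = (12/7, -18/7, 0, -6/7).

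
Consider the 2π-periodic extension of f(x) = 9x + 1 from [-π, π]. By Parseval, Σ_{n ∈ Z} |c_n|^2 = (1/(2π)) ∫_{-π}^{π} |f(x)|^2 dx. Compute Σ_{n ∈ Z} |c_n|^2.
Σ |c_n|^2 = 27π^2 + 1

Expand and integrate term by term over [-π, π]:
  ∫ (9x)^2 dx = 81·(2π^3/3); ∫ 2·9·(1)·x dx = 0 (odd integrand); ∫ 1^2 dx = 1·2π.
So (1/(2π)) ∫_{-π}^{π} (9x + 1)^2 dx = 81π^2/3 + 1 = 27π^2 + 1.
Parseval ⇒ Σ |c_n|^2 = 27π^2 + 1.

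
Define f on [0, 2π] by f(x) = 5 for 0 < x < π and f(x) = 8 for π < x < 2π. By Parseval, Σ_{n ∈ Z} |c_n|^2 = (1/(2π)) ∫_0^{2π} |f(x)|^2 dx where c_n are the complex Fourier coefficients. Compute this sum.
Σ |c_n|^2 = 89/2

Parseval equates the L^2 energy of f (normalised by 1/(2π)) with the ℓ^2 sum of its Fourier coefficients: (1/(2π)) ∫_0^{2π} |f|^2 = Σ |c_n|^2.
Compute the left side: (1/(2π)) [∫_0^π 5^2 dx + ∫_π^{2π} 8^2 dx] = (1/(2π)) · (25π + 64π) = (25 + 64)/2 = 89/2.
So Σ_{n ∈ Z} |c_n|^2 = 89/2.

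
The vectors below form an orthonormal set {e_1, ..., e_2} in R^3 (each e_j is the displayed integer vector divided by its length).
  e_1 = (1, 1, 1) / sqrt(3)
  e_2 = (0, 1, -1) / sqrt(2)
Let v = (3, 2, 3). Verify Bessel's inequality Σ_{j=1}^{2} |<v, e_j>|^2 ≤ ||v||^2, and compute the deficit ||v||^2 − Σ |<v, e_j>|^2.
Σ |<v, e_j>|^2 = 131/6; ||v||^2 = 22; deficit = 1/6

Write each e_j = u_j / sqrt(<u_j, u_j>) where u_j is the displayed integer vector. Then <v, e_j> = <v, u_j> / sqrt(<u_j, u_j>), so |<v, e_j>|^2 = <v, u_j>^2 / <u_j, u_j>.
Coefficients: <v, e_1> = 8/sqrt(3), <v, e_2> = -1/sqrt(2).
Square and sum: Σ |<v, e_j>|^2 = 131/6.
Compute ||v||^2 = v·v = 22.
Deficit = 22 − 131/6 = 1/6 ≥ 0, confirming Bessel's inequality. (The deficit equals ||v − Σ <v,e_j> e_j||^2, the squared distance from v to span{e_j}.)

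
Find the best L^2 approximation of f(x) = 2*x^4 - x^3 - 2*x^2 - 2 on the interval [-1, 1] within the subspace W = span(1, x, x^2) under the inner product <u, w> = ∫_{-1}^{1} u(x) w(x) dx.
g(x) = -2*x^2/7 - 3*x/5 - 76/35

The best approximation g ∈ W is the orthogonal projection of f onto W. Writing g = a_0 + a_1 x + a_2 x^2, the coefficients solve the normal equations G · a = b where
  G_{ij} = <φ_i, φ_j> and b_i = <f, φ_i>, with φ_0 = 1, φ_1 = x, φ_2 = x^2.
G =
  [2, 0, 2/3]
  [0, 2/3, 0]
  [2/3, 0, 2/5],
b = (-68/15, -2/5, -164/105).
Solving gives a_0 = -76/35, a_1 = -3/5, a_2 = -2/7, so
  g(x) = -2*x^2/7 - 3*x/5 - 76/35.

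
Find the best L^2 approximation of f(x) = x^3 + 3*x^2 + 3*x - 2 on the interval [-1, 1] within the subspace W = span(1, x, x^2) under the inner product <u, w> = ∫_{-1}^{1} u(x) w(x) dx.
g(x) = 3*x^2 + 18*x/5 - 2

The best approximation g ∈ W is the orthogonal projection of f onto W. Writing g = a_0 + a_1 x + a_2 x^2, the coefficients solve the normal equations G · a = b where
  G_{ij} = <φ_i, φ_j> and b_i = <f, φ_i>, with φ_0 = 1, φ_1 = x, φ_2 = x^2.
G =
  [2, 0, 2/3]
  [0, 2/3, 0]
  [2/3, 0, 2/5],
b = (-2, 12/5, -2/15).
Solving gives a_0 = -2, a_1 = 18/5, a_2 = 3, so
  g(x) = 3*x^2 + 18*x/5 - 2.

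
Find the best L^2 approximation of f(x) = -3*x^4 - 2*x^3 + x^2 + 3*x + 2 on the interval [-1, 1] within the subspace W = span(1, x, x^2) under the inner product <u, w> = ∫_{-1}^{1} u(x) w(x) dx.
g(x) = -11*x^2/7 + 9*x/5 + 79/35

The best approximation g ∈ W is the orthogonal projection of f onto W. Writing g = a_0 + a_1 x + a_2 x^2, the coefficients solve the normal equations G · a = b where
  G_{ij} = <φ_i, φ_j> and b_i = <f, φ_i>, with φ_0 = 1, φ_1 = x, φ_2 = x^2.
G =
  [2, 0, 2/3]
  [0, 2/3, 0]
  [2/3, 0, 2/5],
b = (52/15, 6/5, 92/105).
Solving gives a_0 = 79/35, a_1 = 9/5, a_2 = -11/7, so
  g(x) = -11*x^2/7 + 9*x/5 + 79/35.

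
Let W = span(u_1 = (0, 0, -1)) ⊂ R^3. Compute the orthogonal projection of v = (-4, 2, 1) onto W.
proj_W(v) = (0, 0, 1)

Set up U = [u_1 | ... | u_1] ∈ R^(3×1). The projector onto W = col(U) is P = U (U^T U)^(-1) U^T.
Compute U^T U =
  [1],
and U^T v = (-1).
Solve U^T U · c = U^T v for the coefficients: c = (-1). The projection is proj_W(v) = U c.
Check: (v - proj_W(v)) · u_1 = 0  (should be 0).
Result: proj_W(v) = (0, 0, 1).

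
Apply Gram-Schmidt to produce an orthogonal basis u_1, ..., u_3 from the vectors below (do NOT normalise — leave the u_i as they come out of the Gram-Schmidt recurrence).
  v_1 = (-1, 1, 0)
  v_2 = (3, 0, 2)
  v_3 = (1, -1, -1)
Orthogonal basis:
  u_1 = (-1, 1, 0)
  u_2 = (3/2, 3/2, 2)
  u_3 = (6/17, 6/17, -9/17)

Apply the Gram-Schmidt recurrence
  u_1 = v_1
  u_i = v_i − Σ_{j<i} ((v_i · u_j) / (u_j · u_j)) · u_j.

Step by step this gives:
  u_1 = (-1, 1, 0)
  u_2 = (3/2, 3/2, 2)
  u_3 = (6/17, 6/17, -9/17)

Orthogonality check:
  u_2 · u_1 = 0 (should be 0)
  u_3 · u_1 = 0 (should be 0)
  u_3 · u_2 = 0 (should be 0)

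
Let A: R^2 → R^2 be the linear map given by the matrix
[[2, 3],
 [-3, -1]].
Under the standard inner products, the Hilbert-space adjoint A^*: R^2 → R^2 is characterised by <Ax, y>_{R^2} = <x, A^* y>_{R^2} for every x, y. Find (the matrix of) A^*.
A^* = A^T =
[[2, -3],
 [3, -1]]

For real matrices with standard dot products, the defining identity <Ax, y> = <x, A^* y> gives (Ax)^T y = x^T (A^*) y, i.e. x^T A^T y = x^T (A^*) y. Since this holds for all x, y, we must have A^* = A^T. Therefore
A^* =
[[2, -3],
 [3, -1]].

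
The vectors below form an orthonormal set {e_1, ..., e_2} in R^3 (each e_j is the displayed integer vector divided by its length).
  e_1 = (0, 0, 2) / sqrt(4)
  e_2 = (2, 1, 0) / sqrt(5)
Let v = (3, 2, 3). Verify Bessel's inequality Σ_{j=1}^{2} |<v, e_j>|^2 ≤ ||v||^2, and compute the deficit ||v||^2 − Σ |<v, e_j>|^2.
Σ |<v, e_j>|^2 = 109/5; ||v||^2 = 22; deficit = 1/5

Write each e_j = u_j / sqrt(<u_j, u_j>) where u_j is the displayed integer vector. Then <v, e_j> = <v, u_j> / sqrt(<u_j, u_j>), so |<v, e_j>|^2 = <v, u_j>^2 / <u_j, u_j>.
Coefficients: <v, e_1> = 6/sqrt(4), <v, e_2> = 8/sqrt(5).
Square and sum: Σ |<v, e_j>|^2 = 109/5.
Compute ||v||^2 = v·v = 22.
Deficit = 22 − 109/5 = 1/5 ≥ 0, confirming Bessel's inequality. (The deficit equals ||v − Σ <v,e_j> e_j||^2, the squared distance from v to span{e_j}.)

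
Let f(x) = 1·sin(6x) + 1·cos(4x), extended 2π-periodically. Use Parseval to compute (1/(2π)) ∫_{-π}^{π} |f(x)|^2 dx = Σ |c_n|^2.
Σ |c_n|^2 = 1

Expand |f|^2 and use orthogonality of {sin(nx), cos(mx)} on [-π, π]:
  ∫_{-π}^{π} sin(nx)^2 dx = π, ∫ cos(mx)^2 dx = π, and cross terms integrate to 0.
So ∫_{-π}^{π} f(x)^2 dx = 1^2 · π + 1^2 · π = (1 + 1)π.
Divide by 2π: (1 + 1)/2 = 1.
By Parseval, this equals Σ |c_n|^2.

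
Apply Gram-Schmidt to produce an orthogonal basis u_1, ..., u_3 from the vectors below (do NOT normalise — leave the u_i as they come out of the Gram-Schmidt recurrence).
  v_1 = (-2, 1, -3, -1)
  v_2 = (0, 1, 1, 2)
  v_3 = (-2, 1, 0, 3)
Orthogonal basis:
  u_1 = (-2, 1, -3, -1)
  u_2 = (-8/15, 19/15, 1/5, 26/15)
  u_3 = (-34/37, -79/74, 7/74, 18/37)

Apply the Gram-Schmidt recurrence
  u_1 = v_1
  u_i = v_i − Σ_{j<i} ((v_i · u_j) / (u_j · u_j)) · u_j.

Step by step this gives:
  u_1 = (-2, 1, -3, -1)
  u_2 = (-8/15, 19/15, 1/5, 26/15)
  u_3 = (-34/37, -79/74, 7/74, 18/37)

Orthogonality check:
  u_2 · u_1 = 0 (should be 0)
  u_3 · u_1 = 0 (should be 0)
  u_3 · u_2 = 0 (should be 0)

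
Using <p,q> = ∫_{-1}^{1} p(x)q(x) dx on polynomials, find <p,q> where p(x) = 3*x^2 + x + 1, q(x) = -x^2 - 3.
<p,q> = -208/15

Expand the product: p(x)·q(x) = -3*x^4 - x^3 - 10*x^2 - 3*x - 3.
∫_{-1}^{1} of each monomial x^k gives [2/(k+1) if k even, 0 if k odd]. Integrating term-by-term (or equivalently evaluating the antiderivative F(x) = -3*x^5/5 - x^4/4 - 10*x^3/3 - 3*x^2/2 - 3*x at the endpoints):
  F(1) − F(−1) = -521/60 − (311/60) = -208/15.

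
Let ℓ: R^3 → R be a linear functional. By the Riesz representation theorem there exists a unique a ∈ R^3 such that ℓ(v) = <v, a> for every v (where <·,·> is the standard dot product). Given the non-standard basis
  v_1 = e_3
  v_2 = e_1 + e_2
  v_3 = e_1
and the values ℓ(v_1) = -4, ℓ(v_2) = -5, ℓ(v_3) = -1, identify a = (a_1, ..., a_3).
a = (-1, -4, -4)

Write a = (a_1, ..., a_3) in the standard basis. For each basis vector v_i, ℓ(v_i) = <v_i, a> is a linear equation in the a_j's. Collect the n equations into a matrix system V a = ℓ, where row i of V is v_i (expressed in the standard basis). Since V is invertible (lower-triangular with 1s on the diagonal, up to permutation), solve by back-substitution:
  V =
[[0, 0, 1],
 [1, 1, 0],
 [1, 0, 0]]
  V a = (-4, -5, -1)
Solving gives a = (-1, -4, -4).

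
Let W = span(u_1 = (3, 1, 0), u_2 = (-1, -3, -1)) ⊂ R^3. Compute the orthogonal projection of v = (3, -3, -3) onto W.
proj_W(v) = (117/37, -129/37, -63/37)

Set up U = [u_1 | ... | u_2] ∈ R^(3×2). The projector onto W = col(U) is P = U (U^T U)^(-1) U^T.
Compute U^T U =
  [10, -6]
  [-6, 11],
and U^T v = (6, 9).
Solve U^T U · c = U^T v for the coefficients: c = (60/37, 63/37). The projection is proj_W(v) = U c.
Check: (v - proj_W(v)) · u_1 = 0  (should be 0).
Check: (v - proj_W(v)) · u_2 = 0  (should be 0).
Result: proj_W(v) = (117/37, -129/37, -63/37).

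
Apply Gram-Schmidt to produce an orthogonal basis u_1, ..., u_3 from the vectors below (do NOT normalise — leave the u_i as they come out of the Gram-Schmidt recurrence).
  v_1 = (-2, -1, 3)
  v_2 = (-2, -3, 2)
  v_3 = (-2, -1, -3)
Orthogonal basis:
  u_1 = (-2, -1, 3)
  u_2 = (-1/7, -29/14, -11/14)
  u_3 = (-56/23, 16/23, -32/23)

Apply the Gram-Schmidt recurrence
  u_1 = v_1
  u_i = v_i − Σ_{j<i} ((v_i · u_j) / (u_j · u_j)) · u_j.

Step by step this gives:
  u_1 = (-2, -1, 3)
  u_2 = (-1/7, -29/14, -11/14)
  u_3 = (-56/23, 16/23, -32/23)

Orthogonality check:
  u_2 · u_1 = 0 (should be 0)
  u_3 · u_1 = 0 (should be 0)
  u_3 · u_2 = 0 (should be 0)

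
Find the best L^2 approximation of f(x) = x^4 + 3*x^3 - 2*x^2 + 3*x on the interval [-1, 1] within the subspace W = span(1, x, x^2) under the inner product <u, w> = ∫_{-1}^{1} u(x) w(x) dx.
g(x) = -8*x^2/7 + 24*x/5 - 3/35

The best approximation g ∈ W is the orthogonal projection of f onto W. Writing g = a_0 + a_1 x + a_2 x^2, the coefficients solve the normal equations G · a = b where
  G_{ij} = <φ_i, φ_j> and b_i = <f, φ_i>, with φ_0 = 1, φ_1 = x, φ_2 = x^2.
G =
  [2, 0, 2/3]
  [0, 2/3, 0]
  [2/3, 0, 2/5],
b = (-14/15, 16/5, -18/35).
Solving gives a_0 = -3/35, a_1 = 24/5, a_2 = -8/7, so
  g(x) = -8*x^2/7 + 24*x/5 - 3/35.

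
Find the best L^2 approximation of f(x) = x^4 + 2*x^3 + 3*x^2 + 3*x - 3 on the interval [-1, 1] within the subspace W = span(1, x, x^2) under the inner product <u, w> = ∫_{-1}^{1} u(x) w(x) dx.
g(x) = 27*x^2/7 + 21*x/5 - 108/35

The best approximation g ∈ W is the orthogonal projection of f onto W. Writing g = a_0 + a_1 x + a_2 x^2, the coefficients solve the normal equations G · a = b where
  G_{ij} = <φ_i, φ_j> and b_i = <f, φ_i>, with φ_0 = 1, φ_1 = x, φ_2 = x^2.
G =
  [2, 0, 2/3]
  [0, 2/3, 0]
  [2/3, 0, 2/5],
b = (-18/5, 14/5, -18/35).
Solving gives a_0 = -108/35, a_1 = 21/5, a_2 = 27/7, so
  g(x) = 27*x^2/7 + 21*x/5 - 108/35.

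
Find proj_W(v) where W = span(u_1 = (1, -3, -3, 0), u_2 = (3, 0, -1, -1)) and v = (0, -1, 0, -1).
proj_W(v) = (30/173, -81/173, -82/173, -1/173)

Set up U = [u_1 | ... | u_2] ∈ R^(4×2). The projector onto W = col(U) is P = U (U^T U)^(-1) U^T.
Compute U^T U =
  [19, 6]
  [6, 11],
and U^T v = (3, 1).
Solve U^T U · c = U^T v for the coefficients: c = (27/173, 1/173). The projection is proj_W(v) = U c.
Check: (v - proj_W(v)) · u_1 = 0  (should be 0).
Check: (v - proj_W(v)) · u_2 = 0  (should be 0).
Result: proj_W(v) = (30/173, -81/173, -82/173, -1/173).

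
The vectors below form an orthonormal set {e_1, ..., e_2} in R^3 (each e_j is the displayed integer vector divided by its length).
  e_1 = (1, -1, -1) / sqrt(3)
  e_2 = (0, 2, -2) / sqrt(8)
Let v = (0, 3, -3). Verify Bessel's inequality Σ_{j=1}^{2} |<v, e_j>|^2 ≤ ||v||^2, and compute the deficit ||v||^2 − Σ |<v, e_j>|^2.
Σ |<v, e_j>|^2 = 18; ||v||^2 = 18; deficit = 0

Write each e_j = u_j / sqrt(<u_j, u_j>) where u_j is the displayed integer vector. Then <v, e_j> = <v, u_j> / sqrt(<u_j, u_j>), so |<v, e_j>|^2 = <v, u_j>^2 / <u_j, u_j>.
Coefficients: <v, e_1> = 0/sqrt(3), <v, e_2> = 12/sqrt(8).
Square and sum: Σ |<v, e_j>|^2 = 18.
Compute ||v||^2 = v·v = 18.
Deficit = 18 − 18 = 0 ≥ 0, confirming Bessel's inequality. (The deficit equals ||v − Σ <v,e_j> e_j||^2, the squared distance from v to span{e_j}.)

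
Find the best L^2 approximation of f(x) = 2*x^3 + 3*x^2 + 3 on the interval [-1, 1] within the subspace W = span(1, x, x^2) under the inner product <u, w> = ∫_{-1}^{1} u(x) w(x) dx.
g(x) = 3*x^2 + 6*x/5 + 3

The best approximation g ∈ W is the orthogonal projection of f onto W. Writing g = a_0 + a_1 x + a_2 x^2, the coefficients solve the normal equations G · a = b where
  G_{ij} = <φ_i, φ_j> and b_i = <f, φ_i>, with φ_0 = 1, φ_1 = x, φ_2 = x^2.
G =
  [2, 0, 2/3]
  [0, 2/3, 0]
  [2/3, 0, 2/5],
b = (8, 4/5, 16/5).
Solving gives a_0 = 3, a_1 = 6/5, a_2 = 3, so
  g(x) = 3*x^2 + 6*x/5 + 3.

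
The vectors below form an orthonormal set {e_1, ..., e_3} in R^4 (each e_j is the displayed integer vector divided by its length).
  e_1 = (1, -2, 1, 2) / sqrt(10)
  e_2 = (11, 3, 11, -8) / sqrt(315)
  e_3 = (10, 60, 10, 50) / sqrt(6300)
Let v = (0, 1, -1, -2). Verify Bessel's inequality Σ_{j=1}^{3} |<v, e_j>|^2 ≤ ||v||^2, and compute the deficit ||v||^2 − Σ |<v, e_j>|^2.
Σ |<v, e_j>|^2 = 11/2; ||v||^2 = 6; deficit = 1/2

Write each e_j = u_j / sqrt(<u_j, u_j>) where u_j is the displayed integer vector. Then <v, e_j> = <v, u_j> / sqrt(<u_j, u_j>), so |<v, e_j>|^2 = <v, u_j>^2 / <u_j, u_j>.
Coefficients: <v, e_1> = -7/sqrt(10), <v, e_2> = 8/sqrt(315), <v, e_3> = -50/sqrt(6300).
Square and sum: Σ |<v, e_j>|^2 = 11/2.
Compute ||v||^2 = v·v = 6.
Deficit = 6 − 11/2 = 1/2 ≥ 0, confirming Bessel's inequality. (The deficit equals ||v − Σ <v,e_j> e_j||^2, the squared distance from v to span{e_j}.)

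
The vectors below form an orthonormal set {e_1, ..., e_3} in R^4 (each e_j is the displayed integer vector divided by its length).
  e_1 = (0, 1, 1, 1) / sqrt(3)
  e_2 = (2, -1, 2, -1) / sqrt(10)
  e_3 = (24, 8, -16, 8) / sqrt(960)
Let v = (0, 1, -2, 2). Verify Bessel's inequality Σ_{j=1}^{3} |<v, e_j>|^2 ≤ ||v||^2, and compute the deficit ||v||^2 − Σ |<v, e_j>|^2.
Σ |<v, e_j>|^2 = 17/2; ||v||^2 = 9; deficit = 1/2

Write each e_j = u_j / sqrt(<u_j, u_j>) where u_j is the displayed integer vector. Then <v, e_j> = <v, u_j> / sqrt(<u_j, u_j>), so |<v, e_j>|^2 = <v, u_j>^2 / <u_j, u_j>.
Coefficients: <v, e_1> = 1/sqrt(3), <v, e_2> = -7/sqrt(10), <v, e_3> = 56/sqrt(960).
Square and sum: Σ |<v, e_j>|^2 = 17/2.
Compute ||v||^2 = v·v = 9.
Deficit = 9 − 17/2 = 1/2 ≥ 0, confirming Bessel's inequality. (The deficit equals ||v − Σ <v,e_j> e_j||^2, the squared distance from v to span{e_j}.)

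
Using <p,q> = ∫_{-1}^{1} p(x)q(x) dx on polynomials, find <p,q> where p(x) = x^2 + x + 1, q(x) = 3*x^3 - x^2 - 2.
<p,q> = -26/5

Expand the product: p(x)·q(x) = 3*x^5 + 2*x^4 + 2*x^3 - 3*x^2 - 2*x - 2.
∫_{-1}^{1} of each monomial x^k gives [2/(k+1) if k even, 0 if k odd]. Integrating term-by-term (or equivalently evaluating the antiderivative F(x) = x^6/2 + 2*x^5/5 + x^4/2 - x^3 - x^2 - 2*x at the endpoints):
  F(1) − F(−1) = -13/5 − (13/5) = -26/5.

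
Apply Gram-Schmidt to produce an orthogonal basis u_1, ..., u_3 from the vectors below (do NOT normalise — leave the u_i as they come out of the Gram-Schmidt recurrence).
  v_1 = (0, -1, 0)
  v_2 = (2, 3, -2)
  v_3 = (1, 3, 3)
Orthogonal basis:
  u_1 = (0, -1, 0)
  u_2 = (2, 0, -2)
  u_3 = (2, 0, 2)

Apply the Gram-Schmidt recurrence
  u_1 = v_1
  u_i = v_i − Σ_{j<i} ((v_i · u_j) / (u_j · u_j)) · u_j.

Step by step this gives:
  u_1 = (0, -1, 0)
  u_2 = (2, 0, -2)
  u_3 = (2, 0, 2)

Orthogonality check:
  u_2 · u_1 = 0 (should be 0)
  u_3 · u_1 = 0 (should be 0)
  u_3 · u_2 = 0 (should be 0)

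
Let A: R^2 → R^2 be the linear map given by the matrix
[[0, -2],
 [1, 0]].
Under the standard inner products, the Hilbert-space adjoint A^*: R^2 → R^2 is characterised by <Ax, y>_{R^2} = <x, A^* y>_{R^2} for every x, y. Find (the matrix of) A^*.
A^* = A^T =
[[0, 1],
 [-2, 0]]

For real matrices with standard dot products, the defining identity <Ax, y> = <x, A^* y> gives (Ax)^T y = x^T (A^*) y, i.e. x^T A^T y = x^T (A^*) y. Since this holds for all x, y, we must have A^* = A^T. Therefore
A^* =
[[0, 1],
 [-2, 0]].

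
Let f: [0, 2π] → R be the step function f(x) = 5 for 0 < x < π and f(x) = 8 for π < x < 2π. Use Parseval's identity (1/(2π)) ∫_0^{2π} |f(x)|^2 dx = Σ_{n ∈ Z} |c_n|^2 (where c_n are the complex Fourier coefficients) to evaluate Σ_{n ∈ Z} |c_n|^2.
Σ |c_n|^2 = 89/2

Parseval equates the L^2 energy of f (normalised by 1/(2π)) with the ℓ^2 sum of its Fourier coefficients: (1/(2π)) ∫_0^{2π} |f|^2 = Σ |c_n|^2.
Compute the left side: (1/(2π)) [∫_0^π 5^2 dx + ∫_π^{2π} 8^2 dx] = (1/(2π)) · (25π + 64π) = (25 + 64)/2 = 89/2.
So Σ_{n ∈ Z} |c_n|^2 = 89/2.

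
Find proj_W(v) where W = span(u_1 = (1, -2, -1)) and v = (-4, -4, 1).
proj_W(v) = (1/2, -1, -1/2)

Set up U = [u_1 | ... | u_1] ∈ R^(3×1). The projector onto W = col(U) is P = U (U^T U)^(-1) U^T.
Compute U^T U =
  [6],
and U^T v = (3).
Solve U^T U · c = U^T v for the coefficients: c = (1/2). The projection is proj_W(v) = U c.
Check: (v - proj_W(v)) · u_1 = 0  (should be 0).
Result: proj_W(v) = (1/2, -1, -1/2).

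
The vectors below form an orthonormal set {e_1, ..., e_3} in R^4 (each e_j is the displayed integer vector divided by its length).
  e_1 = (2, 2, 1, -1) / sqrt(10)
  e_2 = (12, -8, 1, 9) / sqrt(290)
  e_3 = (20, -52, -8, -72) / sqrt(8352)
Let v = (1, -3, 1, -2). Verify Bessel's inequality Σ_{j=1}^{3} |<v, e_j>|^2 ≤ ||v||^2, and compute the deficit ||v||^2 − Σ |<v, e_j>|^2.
Σ |<v, e_j>|^2 = 13; ||v||^2 = 15; deficit = 2

Write each e_j = u_j / sqrt(<u_j, u_j>) where u_j is the displayed integer vector. Then <v, e_j> = <v, u_j> / sqrt(<u_j, u_j>), so |<v, e_j>|^2 = <v, u_j>^2 / <u_j, u_j>.
Coefficients: <v, e_1> = -1/sqrt(10), <v, e_2> = 19/sqrt(290), <v, e_3> = 312/sqrt(8352).
Square and sum: Σ |<v, e_j>|^2 = 13.
Compute ||v||^2 = v·v = 15.
Deficit = 15 − 13 = 2 ≥ 0, confirming Bessel's inequality. (The deficit equals ||v − Σ <v,e_j> e_j||^2, the squared distance from v to span{e_j}.)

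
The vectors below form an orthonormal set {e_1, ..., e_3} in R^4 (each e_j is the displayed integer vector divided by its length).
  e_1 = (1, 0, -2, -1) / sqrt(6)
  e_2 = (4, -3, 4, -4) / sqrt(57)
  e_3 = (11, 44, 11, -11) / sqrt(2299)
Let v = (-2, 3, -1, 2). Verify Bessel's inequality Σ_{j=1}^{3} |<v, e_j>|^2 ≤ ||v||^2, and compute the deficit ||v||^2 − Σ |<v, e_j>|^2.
Σ |<v, e_j>|^2 = 18; ||v||^2 = 18; deficit = 0

Write each e_j = u_j / sqrt(<u_j, u_j>) where u_j is the displayed integer vector. Then <v, e_j> = <v, u_j> / sqrt(<u_j, u_j>), so |<v, e_j>|^2 = <v, u_j>^2 / <u_j, u_j>.
Coefficients: <v, e_1> = -2/sqrt(6), <v, e_2> = -29/sqrt(57), <v, e_3> = 77/sqrt(2299).
Square and sum: Σ |<v, e_j>|^2 = 18.
Compute ||v||^2 = v·v = 18.
Deficit = 18 − 18 = 0 ≥ 0, confirming Bessel's inequality. (The deficit equals ||v − Σ <v,e_j> e_j||^2, the squared distance from v to span{e_j}.)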